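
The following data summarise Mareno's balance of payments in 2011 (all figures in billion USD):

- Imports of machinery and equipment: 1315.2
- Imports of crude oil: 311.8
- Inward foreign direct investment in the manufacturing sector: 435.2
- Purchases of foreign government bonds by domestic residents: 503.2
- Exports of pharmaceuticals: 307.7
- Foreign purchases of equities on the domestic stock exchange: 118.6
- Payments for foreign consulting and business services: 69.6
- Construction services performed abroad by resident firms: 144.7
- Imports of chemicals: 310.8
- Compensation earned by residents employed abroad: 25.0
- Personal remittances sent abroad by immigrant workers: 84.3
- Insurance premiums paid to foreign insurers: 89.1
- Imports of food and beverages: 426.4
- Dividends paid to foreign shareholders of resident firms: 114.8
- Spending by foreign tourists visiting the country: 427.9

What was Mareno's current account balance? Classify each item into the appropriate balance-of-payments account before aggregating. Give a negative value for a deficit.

Goods: -426.4 - 1315.2 + 307.7 - 311.8 - 310.8 = -2056.5
Services: 144.7 - 89.1 + 427.9 - 69.6 = 413.9
Primary income: -114.8 + 25.0 = -89.8
Secondary income: -84.3
Current account = (-2056.5) + 413.9 + (-89.8) + (-84.3) = -1816.7
(Excluded from the current account — financial account: inward foreign direct investment in the manufacturing sector 435.2, purchases of foreign government bonds by domestic residents 503.2, foreign purchases of equities on the domestic stock exchange 118.6.)

-1816.7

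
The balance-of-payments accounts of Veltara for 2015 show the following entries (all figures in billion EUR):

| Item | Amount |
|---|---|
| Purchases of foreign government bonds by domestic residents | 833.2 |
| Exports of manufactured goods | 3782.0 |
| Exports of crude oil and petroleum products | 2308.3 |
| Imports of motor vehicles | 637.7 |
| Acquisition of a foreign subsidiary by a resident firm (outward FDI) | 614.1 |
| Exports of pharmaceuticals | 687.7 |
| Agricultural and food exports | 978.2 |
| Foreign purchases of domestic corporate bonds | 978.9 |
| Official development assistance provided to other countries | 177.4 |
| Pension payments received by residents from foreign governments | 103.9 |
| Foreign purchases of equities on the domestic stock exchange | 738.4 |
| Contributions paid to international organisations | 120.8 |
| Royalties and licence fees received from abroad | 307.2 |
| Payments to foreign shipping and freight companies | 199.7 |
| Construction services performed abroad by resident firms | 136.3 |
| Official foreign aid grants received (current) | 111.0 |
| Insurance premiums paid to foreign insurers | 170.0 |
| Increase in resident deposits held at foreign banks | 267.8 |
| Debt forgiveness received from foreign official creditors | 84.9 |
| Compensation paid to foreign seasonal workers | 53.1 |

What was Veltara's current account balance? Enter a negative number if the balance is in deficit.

Goods: 2308.3 + 978.2 - 637.7 + 3782.0 + 687.7 = 7118.5
Services: -170.0 + 307.2 - 199.7 + 136.3 = 73.8
Primary income: -53.1
Secondary income: -120.8 - 177.4 + 111.0 + 103.9 = -83.3
Current account = 7118.5 + 73.8 + (-53.1) + (-83.3) = 7055.9
(Excluded from the current account — financial account: purchases of foreign government bonds by domestic residents 833.2, acquisition of a foreign subsidiary by a resident firm (outward FDI) 614.1, foreign purchases of domestic corporate bonds 978.9, foreign purchases of equities on the domestic stock exchange 738.4, increase in resident deposits held at foreign banks 267.8; capital account: debt forgiveness received from foreign official creditors 84.9.)

7055.9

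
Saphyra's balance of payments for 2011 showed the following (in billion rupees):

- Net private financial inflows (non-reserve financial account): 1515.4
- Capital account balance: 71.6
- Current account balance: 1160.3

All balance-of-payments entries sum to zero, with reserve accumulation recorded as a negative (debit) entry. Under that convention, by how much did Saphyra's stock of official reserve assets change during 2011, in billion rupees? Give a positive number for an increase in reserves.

2747.3

Official reserve transactions balance = -(1160.3 + 71.6 + 1515.4) = -2747.3
An accumulation of reserves is recorded as a debit (negative entry), so the change in the stock of reserves is the negative of that balance.
Change in official reserves = -(-2747.3) = 2747.3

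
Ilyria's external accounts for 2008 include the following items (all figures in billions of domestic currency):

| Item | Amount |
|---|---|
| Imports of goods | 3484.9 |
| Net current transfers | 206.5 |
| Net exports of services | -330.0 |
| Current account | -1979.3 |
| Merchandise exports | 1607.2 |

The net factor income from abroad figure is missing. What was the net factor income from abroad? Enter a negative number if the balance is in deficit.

Current account = goods balance + services balance + net primary income + net secondary income
Sum of the known components = -2001.2
Net factor income from abroad = CA - (known components) = -1979.3 - (-2001.2) = 21.9

21.9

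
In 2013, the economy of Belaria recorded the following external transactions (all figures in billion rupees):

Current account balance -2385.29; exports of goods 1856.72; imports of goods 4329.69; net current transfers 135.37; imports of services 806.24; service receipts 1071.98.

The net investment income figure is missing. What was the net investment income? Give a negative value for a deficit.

-313.43

Current account = goods balance + services balance + net primary income + net secondary income
Sum of the known components = -2071.86
Net investment income = CA - (known components) = -2385.29 - (-2071.86) = -313.43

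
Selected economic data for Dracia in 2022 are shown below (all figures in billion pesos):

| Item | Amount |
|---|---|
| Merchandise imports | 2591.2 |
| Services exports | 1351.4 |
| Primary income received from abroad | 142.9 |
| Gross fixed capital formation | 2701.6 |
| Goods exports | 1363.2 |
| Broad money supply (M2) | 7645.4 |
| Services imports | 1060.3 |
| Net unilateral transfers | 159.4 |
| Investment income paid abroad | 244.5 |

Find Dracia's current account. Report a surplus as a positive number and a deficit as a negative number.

Goods balance = 1363.2 - 2591.2 = -1228.0
Services balance = 1351.4 - 1060.3 = 291.1
Trade balance (goods + services) = -1228.0 + 291.1 = -936.9
Net primary income = 142.9 - 244.5 = -101.6
Net secondary income = 159.4
Current account = -936.9 + (-101.6) + 159.4 = -879.1

-879.1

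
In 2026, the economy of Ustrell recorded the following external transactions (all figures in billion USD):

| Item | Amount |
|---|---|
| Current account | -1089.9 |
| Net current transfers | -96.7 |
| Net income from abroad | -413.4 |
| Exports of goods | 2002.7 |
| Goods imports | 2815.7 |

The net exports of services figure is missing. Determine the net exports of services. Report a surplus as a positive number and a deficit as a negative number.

233.2

Current account = goods balance + services balance + net primary income + net secondary income
Sum of the known components = -1323.1
Net exports of services = CA - (known components) = -1089.9 - (-1323.1) = 233.2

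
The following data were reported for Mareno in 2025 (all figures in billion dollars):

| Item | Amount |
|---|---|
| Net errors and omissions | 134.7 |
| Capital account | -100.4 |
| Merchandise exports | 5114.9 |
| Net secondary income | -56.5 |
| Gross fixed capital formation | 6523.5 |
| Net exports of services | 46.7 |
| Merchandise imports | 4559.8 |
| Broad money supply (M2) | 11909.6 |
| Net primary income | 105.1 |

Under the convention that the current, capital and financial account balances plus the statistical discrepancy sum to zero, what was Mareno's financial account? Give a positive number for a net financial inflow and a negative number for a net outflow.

-684.7

Goods balance = 5114.9 - 4559.8 = 555.1
Services balance = 46.7
Trade balance (goods + services) = 555.1 + 46.7 = 601.8
Net primary income = 105.1
Net secondary income = -56.5
Current account = 601.8 + 105.1 + (-56.5) = 650.4
Financial account = -(650.4 + (-100.4) + 134.7) = -684.7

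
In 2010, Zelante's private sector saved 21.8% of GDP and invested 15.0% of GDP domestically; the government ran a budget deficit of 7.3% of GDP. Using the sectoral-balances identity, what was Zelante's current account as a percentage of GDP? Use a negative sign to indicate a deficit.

By the sectoral-balances identity, CA = (S_private - I) + (T - G).
Private balance = 21.8 - 15.0 = 6.8
Government balance (T - G) = -7.3
CA = 6.8 + (-7.3) = -0.5

-0.5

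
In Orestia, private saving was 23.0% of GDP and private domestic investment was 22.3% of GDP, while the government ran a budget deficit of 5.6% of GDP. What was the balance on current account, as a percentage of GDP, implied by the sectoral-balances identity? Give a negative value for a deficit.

-4.9

By the sectoral-balances identity, CA = (S_private - I) + (T - G).
Private balance = 23.0 - 22.3 = 0.7
Government balance (T - G) = -5.6
CA = 0.7 + (-5.6) = -4.9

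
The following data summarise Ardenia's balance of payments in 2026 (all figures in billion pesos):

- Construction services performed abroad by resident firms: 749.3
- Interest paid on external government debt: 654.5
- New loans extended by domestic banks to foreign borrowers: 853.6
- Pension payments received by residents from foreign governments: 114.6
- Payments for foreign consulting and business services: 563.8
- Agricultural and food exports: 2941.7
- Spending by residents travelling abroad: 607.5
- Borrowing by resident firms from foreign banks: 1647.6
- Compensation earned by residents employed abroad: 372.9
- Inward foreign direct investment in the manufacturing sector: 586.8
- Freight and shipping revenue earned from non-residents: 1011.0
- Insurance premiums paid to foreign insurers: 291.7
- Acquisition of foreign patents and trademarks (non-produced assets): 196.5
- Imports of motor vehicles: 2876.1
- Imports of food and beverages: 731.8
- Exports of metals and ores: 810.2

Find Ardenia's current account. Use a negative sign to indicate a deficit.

Goods: 810.2 - 2876.1 - 731.8 + 2941.7 = 144.0
Services: -607.5 - 291.7 + 1011.0 + 749.3 - 563.8 = 297.3
Primary income: -654.5 + 372.9 = -281.6
Secondary income: 114.6
Current account = 144.0 + 297.3 + (-281.6) + 114.6 = 274.3
(Excluded from the current account — financial account: new loans extended by domestic banks to foreign borrowers 853.6, borrowing by resident firms from foreign banks 1647.6, inward foreign direct investment in the manufacturing sector 586.8; capital account: acquisition of foreign patents and trademarks (non-produced assets) 196.5.)

274.3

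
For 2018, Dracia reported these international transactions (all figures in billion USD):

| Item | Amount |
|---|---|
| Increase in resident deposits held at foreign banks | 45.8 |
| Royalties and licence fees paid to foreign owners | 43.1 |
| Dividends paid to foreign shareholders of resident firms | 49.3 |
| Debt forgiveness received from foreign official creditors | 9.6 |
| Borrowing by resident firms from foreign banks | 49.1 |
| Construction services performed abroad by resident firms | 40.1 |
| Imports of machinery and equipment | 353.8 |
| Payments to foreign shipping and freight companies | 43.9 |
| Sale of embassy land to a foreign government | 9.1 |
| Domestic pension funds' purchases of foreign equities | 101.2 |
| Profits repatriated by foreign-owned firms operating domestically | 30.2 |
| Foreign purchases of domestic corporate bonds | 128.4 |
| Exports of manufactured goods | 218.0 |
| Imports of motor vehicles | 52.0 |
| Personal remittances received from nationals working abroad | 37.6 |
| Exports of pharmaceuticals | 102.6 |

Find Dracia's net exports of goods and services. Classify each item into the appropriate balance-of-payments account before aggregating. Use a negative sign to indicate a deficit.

-132.1

Goods: -353.8 + 218.0 + 102.6 - 52.0 = -85.2
Services: -43.9 - 43.1 + 40.1 = -46.9
Trade balance = -85.2 + (-46.9) = -132.1
(Excluded from the trade balance — financial account: increase in resident deposits held at foreign banks 45.8, borrowing by resident firms from foreign banks 49.1, domestic pension funds' purchases of foreign equities 101.2, foreign purchases of domestic corporate bonds 128.4; primary income: dividends paid to foreign shareholders of resident firms 49.3, profits repatriated by foreign-owned firms operating domestically 30.2; capital account: debt forgiveness received from foreign official creditors 9.6, sale of embassy land to a foreign government 9.1; secondary income: personal remittances received from nationals working abroad 37.6.)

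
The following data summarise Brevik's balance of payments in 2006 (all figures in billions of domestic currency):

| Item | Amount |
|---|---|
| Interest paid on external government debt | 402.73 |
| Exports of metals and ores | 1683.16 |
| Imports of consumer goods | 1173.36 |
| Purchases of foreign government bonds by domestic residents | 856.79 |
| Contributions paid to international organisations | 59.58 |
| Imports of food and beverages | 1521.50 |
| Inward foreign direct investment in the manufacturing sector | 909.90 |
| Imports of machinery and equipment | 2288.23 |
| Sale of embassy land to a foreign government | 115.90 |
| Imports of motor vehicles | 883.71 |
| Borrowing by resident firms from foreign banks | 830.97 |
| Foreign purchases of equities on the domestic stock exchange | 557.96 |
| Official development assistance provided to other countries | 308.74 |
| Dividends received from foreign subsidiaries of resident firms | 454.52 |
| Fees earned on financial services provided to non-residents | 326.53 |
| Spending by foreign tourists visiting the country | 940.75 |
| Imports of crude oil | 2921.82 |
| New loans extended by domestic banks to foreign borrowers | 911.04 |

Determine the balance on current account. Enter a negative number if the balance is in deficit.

-6154.71

Goods: -1173.36 - 883.71 - 2288.23 + 1683.16 - 2921.82 - 1521.50 = -7105.46
Services: 326.53 + 940.75 = 1267.28
Primary income: 454.52 - 402.73 = 51.79
Secondary income: -59.58 - 308.74 = -368.32
Current account = (-7105.46) + 1267.28 + 51.79 + (-368.32) = -6154.71
(Excluded from the current account — financial account: purchases of foreign government bonds by domestic residents 856.79, inward foreign direct investment in the manufacturing sector 909.90, borrowing by resident firms from foreign banks 830.97, foreign purchases of equities on the domestic stock exchange 557.96, new loans extended by domestic banks to foreign borrowers 911.04; capital account: sale of embassy land to a foreign government 115.90.)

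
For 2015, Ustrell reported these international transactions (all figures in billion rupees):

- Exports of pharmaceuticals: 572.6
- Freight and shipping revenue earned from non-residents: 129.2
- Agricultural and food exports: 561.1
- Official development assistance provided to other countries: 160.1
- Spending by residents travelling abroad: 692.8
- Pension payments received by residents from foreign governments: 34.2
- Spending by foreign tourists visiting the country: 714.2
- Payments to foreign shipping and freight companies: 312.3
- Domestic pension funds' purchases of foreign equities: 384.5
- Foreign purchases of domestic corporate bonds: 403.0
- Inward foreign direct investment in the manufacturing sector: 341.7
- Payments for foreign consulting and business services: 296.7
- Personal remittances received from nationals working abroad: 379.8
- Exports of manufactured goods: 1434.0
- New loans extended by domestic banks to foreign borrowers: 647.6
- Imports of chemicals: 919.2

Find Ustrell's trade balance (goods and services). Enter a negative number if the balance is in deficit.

Goods: 561.1 - 919.2 + 572.6 + 1434.0 = 1648.5
Services: -692.8 - 312.3 + 714.2 - 296.7 + 129.2 = -458.4
Trade balance = 1648.5 + (-458.4) = 1190.1
(Excluded from the trade balance — secondary income: official development assistance provided to other countries 160.1, pension payments received by residents from foreign governments 34.2, personal remittances received from nationals working abroad 379.8; financial account: domestic pension funds' purchases of foreign equities 384.5, foreign purchases of domestic corporate bonds 403.0, inward foreign direct investment in the manufacturing sector 341.7, new loans extended by domestic banks to foreign borrowers 647.6.)

1190.1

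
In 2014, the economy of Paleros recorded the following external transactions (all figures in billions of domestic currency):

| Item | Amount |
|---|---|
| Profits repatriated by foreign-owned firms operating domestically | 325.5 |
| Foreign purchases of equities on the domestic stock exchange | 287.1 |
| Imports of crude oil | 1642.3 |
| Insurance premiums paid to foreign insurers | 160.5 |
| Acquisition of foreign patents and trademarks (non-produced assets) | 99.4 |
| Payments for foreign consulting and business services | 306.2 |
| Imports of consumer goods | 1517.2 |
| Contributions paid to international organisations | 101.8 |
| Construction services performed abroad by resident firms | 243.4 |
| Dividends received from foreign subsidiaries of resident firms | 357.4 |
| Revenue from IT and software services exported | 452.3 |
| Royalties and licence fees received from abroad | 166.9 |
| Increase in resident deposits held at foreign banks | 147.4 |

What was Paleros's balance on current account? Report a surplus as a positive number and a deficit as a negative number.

Goods: -1517.2 - 1642.3 = -3159.5
Services: 166.9 - 160.5 + 243.4 + 452.3 - 306.2 = 395.9
Primary income: -325.5 + 357.4 = 31.9
Secondary income: -101.8
Current account = (-3159.5) + 395.9 + 31.9 + (-101.8) = -2833.5
(Excluded from the current account — financial account: foreign purchases of equities on the domestic stock exchange 287.1, increase in resident deposits held at foreign banks 147.4; capital account: acquisition of foreign patents and trademarks (non-produced assets) 99.4.)

-2833.5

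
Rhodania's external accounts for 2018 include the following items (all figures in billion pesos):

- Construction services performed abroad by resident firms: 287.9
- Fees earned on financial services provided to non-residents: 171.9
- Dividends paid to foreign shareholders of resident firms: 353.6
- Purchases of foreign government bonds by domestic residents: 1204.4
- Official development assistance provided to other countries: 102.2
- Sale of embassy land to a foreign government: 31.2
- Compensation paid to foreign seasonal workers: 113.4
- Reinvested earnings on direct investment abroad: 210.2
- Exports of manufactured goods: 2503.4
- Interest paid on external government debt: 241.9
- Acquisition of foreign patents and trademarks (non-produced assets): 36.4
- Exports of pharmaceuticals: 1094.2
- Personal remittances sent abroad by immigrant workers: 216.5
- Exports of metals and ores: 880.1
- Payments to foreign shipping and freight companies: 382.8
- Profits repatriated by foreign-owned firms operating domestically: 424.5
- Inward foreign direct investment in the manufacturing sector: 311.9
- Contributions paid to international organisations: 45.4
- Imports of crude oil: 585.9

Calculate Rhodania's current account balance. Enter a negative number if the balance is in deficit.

2681.5

Goods: 1094.2 + 2503.4 + 880.1 - 585.9 = 3891.8
Services: 171.9 - 382.8 + 287.9 = 77.0
Primary income: -113.4 - 424.5 - 241.9 + 210.2 - 353.6 = -923.2
Secondary income: -216.5 - 102.2 - 45.4 = -364.1
Current account = 3891.8 + 77.0 + (-923.2) + (-364.1) = 2681.5
(Excluded from the current account — financial account: purchases of foreign government bonds by domestic residents 1204.4, inward foreign direct investment in the manufacturing sector 311.9; capital account: sale of embassy land to a foreign government 31.2, acquisition of foreign patents and trademarks (non-produced assets) 36.4.)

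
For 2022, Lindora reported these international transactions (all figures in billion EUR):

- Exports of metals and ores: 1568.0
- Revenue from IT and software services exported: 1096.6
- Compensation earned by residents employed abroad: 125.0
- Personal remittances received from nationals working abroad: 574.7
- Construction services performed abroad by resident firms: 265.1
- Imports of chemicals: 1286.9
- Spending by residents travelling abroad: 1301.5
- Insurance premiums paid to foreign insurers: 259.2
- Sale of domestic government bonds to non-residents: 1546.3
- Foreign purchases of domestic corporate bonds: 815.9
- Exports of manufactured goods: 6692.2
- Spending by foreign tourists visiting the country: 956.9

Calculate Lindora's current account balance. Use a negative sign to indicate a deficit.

8430.9

Goods: 6692.2 + 1568.0 - 1286.9 = 6973.3
Services: 265.1 + 956.9 - 259.2 + 1096.6 - 1301.5 = 757.9
Primary income: 125.0
Secondary income: 574.7
Current account = 6973.3 + 757.9 + 125.0 + 574.7 = 8430.9
(Excluded from the current account — financial account: sale of domestic government bonds to non-residents 1546.3, foreign purchases of domestic corporate bonds 815.9.)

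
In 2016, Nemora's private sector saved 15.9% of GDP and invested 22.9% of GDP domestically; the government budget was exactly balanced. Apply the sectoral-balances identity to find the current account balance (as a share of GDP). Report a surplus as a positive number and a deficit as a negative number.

By the sectoral-balances identity, CA = (S_private - I) + (T - G).
Private balance = 15.9 - 22.9 = -7.0
Government balance (T - G) = 0
CA = -7.0 + 0.0 = -7.0

-7.0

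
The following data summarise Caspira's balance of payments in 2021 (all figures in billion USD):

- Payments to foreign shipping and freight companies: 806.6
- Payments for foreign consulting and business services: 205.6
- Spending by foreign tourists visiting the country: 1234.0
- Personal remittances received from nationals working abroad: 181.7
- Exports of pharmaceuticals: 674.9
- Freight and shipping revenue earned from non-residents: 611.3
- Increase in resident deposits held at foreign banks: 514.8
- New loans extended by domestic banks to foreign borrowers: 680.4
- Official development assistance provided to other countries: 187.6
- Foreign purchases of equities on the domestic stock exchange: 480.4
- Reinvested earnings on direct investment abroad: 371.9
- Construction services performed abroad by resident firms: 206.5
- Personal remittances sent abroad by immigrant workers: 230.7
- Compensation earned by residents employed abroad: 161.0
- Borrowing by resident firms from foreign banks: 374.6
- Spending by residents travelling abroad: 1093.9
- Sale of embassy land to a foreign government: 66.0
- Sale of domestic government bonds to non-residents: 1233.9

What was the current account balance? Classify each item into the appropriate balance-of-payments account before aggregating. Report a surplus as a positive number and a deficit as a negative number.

916.9

Goods: 674.9
Services: -205.6 - 806.6 - 1093.9 + 611.3 + 206.5 + 1234.0 = -54.3
Primary income: 371.9 + 161.0 = 532.9
Secondary income: -230.7 + 181.7 - 187.6 = -236.6
Current account = 674.9 + (-54.3) + 532.9 + (-236.6) = 916.9
(Excluded from the current account — financial account: increase in resident deposits held at foreign banks 514.8, new loans extended by domestic banks to foreign borrowers 680.4, foreign purchases of equities on the domestic stock exchange 480.4, borrowing by resident firms from foreign banks 374.6, sale of domestic government bonds to non-residents 1233.9; capital account: sale of embassy land to a foreign government 66.0.)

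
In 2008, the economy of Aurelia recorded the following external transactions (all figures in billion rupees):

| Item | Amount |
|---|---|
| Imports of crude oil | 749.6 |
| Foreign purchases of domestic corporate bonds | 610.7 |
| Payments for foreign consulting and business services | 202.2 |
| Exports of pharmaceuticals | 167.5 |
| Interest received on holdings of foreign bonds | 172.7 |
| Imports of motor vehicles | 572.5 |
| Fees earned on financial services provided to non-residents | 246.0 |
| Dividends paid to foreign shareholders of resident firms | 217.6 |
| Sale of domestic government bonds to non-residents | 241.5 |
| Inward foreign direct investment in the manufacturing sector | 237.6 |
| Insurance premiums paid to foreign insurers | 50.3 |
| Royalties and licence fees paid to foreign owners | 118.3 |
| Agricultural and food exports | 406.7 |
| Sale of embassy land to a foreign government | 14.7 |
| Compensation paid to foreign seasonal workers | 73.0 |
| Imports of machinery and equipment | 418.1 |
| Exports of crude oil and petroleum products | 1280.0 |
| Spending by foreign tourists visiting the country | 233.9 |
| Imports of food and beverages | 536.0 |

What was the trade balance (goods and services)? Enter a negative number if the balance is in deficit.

Goods: 1280.0 - 418.1 - 536.0 + 167.5 - 572.5 - 749.6 + 406.7 = -422.0
Services: -202.2 + 246.0 - 118.3 - 50.3 + 233.9 = 109.1
Trade balance = -422.0 + 109.1 = -312.9
(Excluded from the trade balance — financial account: foreign purchases of domestic corporate bonds 610.7, sale of domestic government bonds to non-residents 241.5, inward foreign direct investment in the manufacturing sector 237.6; primary income: interest received on holdings of foreign bonds 172.7, dividends paid to foreign shareholders of resident firms 217.6, compensation paid to foreign seasonal workers 73.0; capital account: sale of embassy land to a foreign government 14.7.)

-312.9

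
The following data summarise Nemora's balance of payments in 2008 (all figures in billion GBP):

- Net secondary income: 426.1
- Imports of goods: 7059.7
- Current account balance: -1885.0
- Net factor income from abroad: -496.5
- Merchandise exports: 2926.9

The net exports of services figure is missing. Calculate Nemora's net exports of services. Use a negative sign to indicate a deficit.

2318.2

Current account = goods balance + services balance + net primary income + net secondary income
Sum of the known components = -4203.2
Net exports of services = CA - (known components) = -1885.0 - (-4203.2) = 2318.2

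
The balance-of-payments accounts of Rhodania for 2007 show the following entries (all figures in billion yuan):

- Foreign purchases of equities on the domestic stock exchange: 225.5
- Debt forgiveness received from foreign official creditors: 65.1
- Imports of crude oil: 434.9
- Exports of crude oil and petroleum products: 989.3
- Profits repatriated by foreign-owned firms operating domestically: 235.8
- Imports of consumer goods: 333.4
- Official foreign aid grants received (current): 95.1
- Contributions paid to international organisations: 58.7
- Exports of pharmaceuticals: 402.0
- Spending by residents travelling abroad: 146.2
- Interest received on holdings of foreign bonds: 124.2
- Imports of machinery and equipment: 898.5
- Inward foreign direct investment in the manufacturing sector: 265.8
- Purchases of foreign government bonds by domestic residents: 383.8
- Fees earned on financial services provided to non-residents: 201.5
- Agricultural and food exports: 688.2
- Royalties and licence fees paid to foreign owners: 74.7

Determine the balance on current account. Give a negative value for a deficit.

Goods: 989.3 - 898.5 + 402.0 + 688.2 - 434.9 - 333.4 = 412.7
Services: 201.5 - 74.7 - 146.2 = -19.4
Primary income: 124.2 - 235.8 = -111.6
Secondary income: -58.7 + 95.1 = 36.4
Current account = 412.7 + (-19.4) + (-111.6) + 36.4 = 318.1
(Excluded from the current account — financial account: foreign purchases of equities on the domestic stock exchange 225.5, inward foreign direct investment in the manufacturing sector 265.8, purchases of foreign government bonds by domestic residents 383.8; capital account: debt forgiveness received from foreign official creditors 65.1.)

318.1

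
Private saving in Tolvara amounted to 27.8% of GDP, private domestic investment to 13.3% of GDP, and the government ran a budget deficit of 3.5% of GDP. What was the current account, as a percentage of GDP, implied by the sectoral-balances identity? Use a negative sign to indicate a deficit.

11.0

By the sectoral-balances identity, CA = (S_private - I) + (T - G).
Private balance = 27.8 - 13.3 = 14.5
Government balance (T - G) = -3.5
CA = 14.5 + (-3.5) = 11.0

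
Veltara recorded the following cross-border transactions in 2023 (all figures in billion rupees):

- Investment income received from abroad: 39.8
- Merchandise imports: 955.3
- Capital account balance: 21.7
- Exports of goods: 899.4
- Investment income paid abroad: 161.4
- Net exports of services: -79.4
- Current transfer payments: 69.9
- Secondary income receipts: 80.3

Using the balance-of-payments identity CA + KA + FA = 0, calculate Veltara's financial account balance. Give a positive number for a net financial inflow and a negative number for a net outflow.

224.8

Goods balance = 899.4 - 955.3 = -55.9
Services balance = -79.4
Trade balance (goods + services) = -55.9 + (-79.4) = -135.3
Net primary income = 39.8 - 161.4 = -121.6
Net secondary income = 80.3 - 69.9 = 10.4
Current account = -135.3 + (-121.6) + 10.4 = -246.5
Financial account = -(-246.5 + 21.7) = 224.8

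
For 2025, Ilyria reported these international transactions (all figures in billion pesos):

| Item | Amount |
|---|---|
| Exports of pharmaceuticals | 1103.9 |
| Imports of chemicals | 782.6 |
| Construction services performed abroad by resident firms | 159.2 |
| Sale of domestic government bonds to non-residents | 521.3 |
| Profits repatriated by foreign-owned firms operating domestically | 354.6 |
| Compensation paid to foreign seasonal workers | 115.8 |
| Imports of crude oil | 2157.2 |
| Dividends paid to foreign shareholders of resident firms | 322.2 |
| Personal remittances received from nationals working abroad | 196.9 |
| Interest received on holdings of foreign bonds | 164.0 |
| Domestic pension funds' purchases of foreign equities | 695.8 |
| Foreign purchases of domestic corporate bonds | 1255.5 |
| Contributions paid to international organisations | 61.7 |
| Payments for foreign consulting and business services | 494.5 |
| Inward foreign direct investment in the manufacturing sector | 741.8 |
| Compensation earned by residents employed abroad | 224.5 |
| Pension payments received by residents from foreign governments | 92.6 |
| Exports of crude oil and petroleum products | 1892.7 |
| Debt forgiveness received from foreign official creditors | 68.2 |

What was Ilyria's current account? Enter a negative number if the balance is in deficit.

-454.8

Goods: -2157.2 - 782.6 + 1892.7 + 1103.9 = 56.8
Services: -494.5 + 159.2 = -335.3
Primary income: -322.2 + 164.0 - 115.8 - 354.6 + 224.5 = -404.1
Secondary income: 196.9 - 61.7 + 92.6 = 227.8
Current account = 56.8 + (-335.3) + (-404.1) + 227.8 = -454.8
(Excluded from the current account — financial account: sale of domestic government bonds to non-residents 521.3, domestic pension funds' purchases of foreign equities 695.8, foreign purchases of domestic corporate bonds 1255.5, inward foreign direct investment in the manufacturing sector 741.8; capital account: debt forgiveness received from foreign official creditors 68.2.)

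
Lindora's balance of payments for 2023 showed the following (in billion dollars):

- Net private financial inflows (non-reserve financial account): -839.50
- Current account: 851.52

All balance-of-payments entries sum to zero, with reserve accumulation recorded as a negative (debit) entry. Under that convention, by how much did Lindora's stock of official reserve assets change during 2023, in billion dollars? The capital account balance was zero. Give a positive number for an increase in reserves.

12.02

Official reserve transactions balance = -(851.52 + (-839.50)) = -12.02
An accumulation of reserves is recorded as a debit (negative entry), so the change in the stock of reserves is the negative of that balance.
Change in official reserves = -(-12.02) = 12.02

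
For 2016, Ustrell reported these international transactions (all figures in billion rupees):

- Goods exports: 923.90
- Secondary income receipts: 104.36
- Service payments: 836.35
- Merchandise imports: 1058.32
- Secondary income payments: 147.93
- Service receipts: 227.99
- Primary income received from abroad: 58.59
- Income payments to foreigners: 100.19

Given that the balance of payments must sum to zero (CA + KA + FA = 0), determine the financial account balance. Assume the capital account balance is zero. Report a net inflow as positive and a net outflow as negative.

827.95

Goods balance = 923.90 - 1058.32 = -134.42
Services balance = 227.99 - 836.35 = -608.36
Trade balance (goods + services) = -134.42 + (-608.36) = -742.78
Net primary income = 58.59 - 100.19 = -41.60
Net secondary income = 104.36 - 147.93 = -43.57
Current account = -742.78 + (-41.60) + (-43.57) = -827.95
Financial account = -(-827.95) = 827.95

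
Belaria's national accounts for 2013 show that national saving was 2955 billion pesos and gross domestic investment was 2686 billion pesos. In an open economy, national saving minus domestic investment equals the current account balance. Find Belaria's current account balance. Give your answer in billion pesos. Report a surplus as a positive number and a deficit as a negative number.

S - I = CA (net lending to the rest of the world).
CA = S - I = 2955 - 2686 = 269

269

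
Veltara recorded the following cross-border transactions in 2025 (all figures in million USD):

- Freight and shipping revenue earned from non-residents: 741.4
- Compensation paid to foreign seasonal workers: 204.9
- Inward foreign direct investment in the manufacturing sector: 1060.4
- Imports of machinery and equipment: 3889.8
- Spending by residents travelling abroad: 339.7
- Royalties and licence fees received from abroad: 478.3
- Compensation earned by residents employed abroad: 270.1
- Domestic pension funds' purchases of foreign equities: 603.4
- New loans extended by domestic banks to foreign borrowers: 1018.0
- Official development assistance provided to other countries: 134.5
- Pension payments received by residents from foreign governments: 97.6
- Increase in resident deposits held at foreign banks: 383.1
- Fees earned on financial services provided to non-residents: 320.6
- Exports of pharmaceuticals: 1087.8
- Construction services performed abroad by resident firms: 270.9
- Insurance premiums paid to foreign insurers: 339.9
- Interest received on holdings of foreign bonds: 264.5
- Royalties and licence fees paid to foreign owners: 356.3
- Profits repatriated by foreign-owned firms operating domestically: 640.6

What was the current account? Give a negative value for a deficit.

-2374.5

Goods: 1087.8 - 3889.8 = -2802.0
Services: 741.4 + 478.3 - 339.9 + 270.9 - 339.7 + 320.6 - 356.3 = 775.3
Primary income: -640.6 + 270.1 - 204.9 + 264.5 = -310.9
Secondary income: -134.5 + 97.6 = -36.9
Current account = (-2802.0) + 775.3 + (-310.9) + (-36.9) = -2374.5
(Excluded from the current account — financial account: inward foreign direct investment in the manufacturing sector 1060.4, domestic pension funds' purchases of foreign equities 603.4, new loans extended by domestic banks to foreign borrowers 1018.0, increase in resident deposits held at foreign banks 383.1.)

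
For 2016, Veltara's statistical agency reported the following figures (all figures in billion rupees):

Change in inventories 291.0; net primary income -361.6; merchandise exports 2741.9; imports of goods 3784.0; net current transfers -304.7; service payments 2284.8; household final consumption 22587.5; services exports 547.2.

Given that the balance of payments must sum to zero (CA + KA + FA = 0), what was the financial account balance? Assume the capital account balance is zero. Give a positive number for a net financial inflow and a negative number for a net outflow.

Goods balance = 2741.9 - 3784.0 = -1042.1
Services balance = 547.2 - 2284.8 = -1737.6
Trade balance (goods + services) = -1042.1 + (-1737.6) = -2779.7
Net primary income = -361.6
Net secondary income = -304.7
Current account = -2779.7 + (-361.6) + (-304.7) = -3446.0
Financial account = -(-3446.0) = 3446.0

3446.0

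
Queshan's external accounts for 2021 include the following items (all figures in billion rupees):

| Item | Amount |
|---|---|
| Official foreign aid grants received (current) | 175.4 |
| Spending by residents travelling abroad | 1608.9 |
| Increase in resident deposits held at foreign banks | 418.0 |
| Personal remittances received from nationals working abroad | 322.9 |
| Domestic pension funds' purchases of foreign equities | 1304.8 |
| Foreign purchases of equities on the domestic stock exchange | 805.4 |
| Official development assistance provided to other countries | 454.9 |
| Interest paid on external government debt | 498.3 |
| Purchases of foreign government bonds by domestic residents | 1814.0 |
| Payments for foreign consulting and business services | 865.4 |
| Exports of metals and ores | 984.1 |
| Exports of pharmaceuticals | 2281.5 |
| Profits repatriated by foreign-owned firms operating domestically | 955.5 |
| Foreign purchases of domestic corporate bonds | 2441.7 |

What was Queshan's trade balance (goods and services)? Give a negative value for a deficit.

Goods: 984.1 + 2281.5 = 3265.6
Services: -865.4 - 1608.9 = -2474.3
Trade balance = 3265.6 + (-2474.3) = 791.3
(Excluded from the trade balance — secondary income: official foreign aid grants received (current) 175.4, personal remittances received from nationals working abroad 322.9, official development assistance provided to other countries 454.9; financial account: increase in resident deposits held at foreign banks 418.0, domestic pension funds' purchases of foreign equities 1304.8, foreign purchases of equities on the domestic stock exchange 805.4, purchases of foreign government bonds by domestic residents 1814.0, foreign purchases of domestic corporate bonds 2441.7; primary income: interest paid on external government debt 498.3, profits repatriated by foreign-owned firms operating domestically 955.5.)

791.3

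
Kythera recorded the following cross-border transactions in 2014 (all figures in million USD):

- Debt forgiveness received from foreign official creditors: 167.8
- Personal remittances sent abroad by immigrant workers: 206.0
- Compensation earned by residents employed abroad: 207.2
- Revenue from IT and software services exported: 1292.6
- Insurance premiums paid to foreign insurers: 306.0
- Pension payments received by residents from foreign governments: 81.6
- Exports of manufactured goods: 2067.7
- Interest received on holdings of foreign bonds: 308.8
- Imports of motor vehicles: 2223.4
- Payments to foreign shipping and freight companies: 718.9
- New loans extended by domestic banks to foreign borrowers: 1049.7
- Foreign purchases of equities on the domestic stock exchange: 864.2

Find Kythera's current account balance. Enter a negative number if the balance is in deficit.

503.6

Goods: 2067.7 - 2223.4 = -155.7
Services: 1292.6 - 718.9 - 306.0 = 267.7
Primary income: 308.8 + 207.2 = 516.0
Secondary income: 81.6 - 206.0 = -124.4
Current account = (-155.7) + 267.7 + 516.0 + (-124.4) = 503.6
(Excluded from the current account — capital account: debt forgiveness received from foreign official creditors 167.8; financial account: new loans extended by domestic banks to foreign borrowers 1049.7, foreign purchases of equities on the domestic stock exchange 864.2.)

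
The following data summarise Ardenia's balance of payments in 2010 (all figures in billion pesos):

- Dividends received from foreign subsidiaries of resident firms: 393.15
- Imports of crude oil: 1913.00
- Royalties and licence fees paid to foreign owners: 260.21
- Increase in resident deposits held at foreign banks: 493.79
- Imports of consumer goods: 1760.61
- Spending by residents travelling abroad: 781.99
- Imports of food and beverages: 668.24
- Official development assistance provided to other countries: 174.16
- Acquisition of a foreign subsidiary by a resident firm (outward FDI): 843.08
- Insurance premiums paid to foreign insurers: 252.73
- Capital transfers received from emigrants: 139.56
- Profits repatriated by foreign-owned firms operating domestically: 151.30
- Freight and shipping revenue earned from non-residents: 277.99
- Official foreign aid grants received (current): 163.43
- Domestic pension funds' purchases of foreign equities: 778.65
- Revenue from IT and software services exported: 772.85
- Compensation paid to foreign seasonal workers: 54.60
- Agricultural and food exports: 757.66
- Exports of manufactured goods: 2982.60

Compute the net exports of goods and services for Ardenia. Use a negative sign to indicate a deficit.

Goods: 757.66 - 1760.61 - 668.24 - 1913.00 + 2982.60 = -601.59
Services: -781.99 + 772.85 + 277.99 - 252.73 - 260.21 = -244.09
Trade balance = -601.59 + (-244.09) = -845.68
(Excluded from the trade balance — primary income: dividends received from foreign subsidiaries of resident firms 393.15, profits repatriated by foreign-owned firms operating domestically 151.30, compensation paid to foreign seasonal workers 54.60; financial account: increase in resident deposits held at foreign banks 493.79, acquisition of a foreign subsidiary by a resident firm (outward FDI) 843.08, domestic pension funds' purchases of foreign equities 778.65; secondary income: official development assistance provided to other countries 174.16, official foreign aid grants received (current) 163.43; capital account: capital transfers received from emigrants 139.56.)

-845.68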